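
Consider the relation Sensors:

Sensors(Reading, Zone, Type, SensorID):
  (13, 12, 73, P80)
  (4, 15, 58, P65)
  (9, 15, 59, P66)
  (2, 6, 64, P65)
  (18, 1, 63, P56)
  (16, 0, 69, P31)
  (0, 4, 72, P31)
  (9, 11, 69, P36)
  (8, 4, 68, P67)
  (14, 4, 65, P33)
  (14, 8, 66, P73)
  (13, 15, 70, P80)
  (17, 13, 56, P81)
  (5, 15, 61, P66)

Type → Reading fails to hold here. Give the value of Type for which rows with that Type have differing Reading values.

Type=73: 1 row → Reading = 13 ✓
Type=58: 1 row → Reading = 4 ✓
Type=59: 1 row → Reading = 9 ✓
Type=64: 1 row → Reading = 2 ✓
Type=63: 1 row → Reading = 18 ✓
Type=69: 2 rows → Reading takes values {16, 9} — violation
Type=72: 1 row → Reading = 0 ✓
Type=68: 1 row → Reading = 8 ✓
Type=65: 1 row → Reading = 14 ✓
Type=66: 1 row → Reading = 14 ✓
Type=70: 1 row → Reading = 13 ✓
Type=56: 1 row → Reading = 17 ✓
Type=61: 1 row → Reading = 5 ✓
The only Type value with inconsistent Reading is Type=69.

69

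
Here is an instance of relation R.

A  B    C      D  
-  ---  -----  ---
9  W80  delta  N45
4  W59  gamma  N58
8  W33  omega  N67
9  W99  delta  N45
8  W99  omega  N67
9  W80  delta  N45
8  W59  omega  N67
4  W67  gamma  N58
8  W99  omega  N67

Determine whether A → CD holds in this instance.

Yes

A=9: 3 rows → {C,D} = (delta, N45), (delta, N45), (delta, N45) ✓
A=4: 2 rows → {C,D} = (gamma, N58), (gamma, N58) ✓
A=8: 4 rows → {C,D} = (omega, N67), (omega, N67), (omega, N67), (omega, N67) ✓
Every A value is associated with a single CD value, so A → CD holds.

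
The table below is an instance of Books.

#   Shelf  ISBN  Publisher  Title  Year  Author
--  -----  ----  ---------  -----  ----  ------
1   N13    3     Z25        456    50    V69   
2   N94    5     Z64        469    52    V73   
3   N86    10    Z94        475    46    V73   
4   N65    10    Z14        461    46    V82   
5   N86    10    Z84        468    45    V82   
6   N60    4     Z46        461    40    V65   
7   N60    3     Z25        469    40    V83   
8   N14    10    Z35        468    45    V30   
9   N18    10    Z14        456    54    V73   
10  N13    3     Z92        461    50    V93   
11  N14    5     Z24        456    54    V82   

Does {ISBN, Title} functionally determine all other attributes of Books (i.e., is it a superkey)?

Rows 5 and 8 have the same {ISBN, Title} value (ISBN=10, Title=468) but are distinct tuples, so {ISBN, Title} does not determine every attribute — not a superkey.

No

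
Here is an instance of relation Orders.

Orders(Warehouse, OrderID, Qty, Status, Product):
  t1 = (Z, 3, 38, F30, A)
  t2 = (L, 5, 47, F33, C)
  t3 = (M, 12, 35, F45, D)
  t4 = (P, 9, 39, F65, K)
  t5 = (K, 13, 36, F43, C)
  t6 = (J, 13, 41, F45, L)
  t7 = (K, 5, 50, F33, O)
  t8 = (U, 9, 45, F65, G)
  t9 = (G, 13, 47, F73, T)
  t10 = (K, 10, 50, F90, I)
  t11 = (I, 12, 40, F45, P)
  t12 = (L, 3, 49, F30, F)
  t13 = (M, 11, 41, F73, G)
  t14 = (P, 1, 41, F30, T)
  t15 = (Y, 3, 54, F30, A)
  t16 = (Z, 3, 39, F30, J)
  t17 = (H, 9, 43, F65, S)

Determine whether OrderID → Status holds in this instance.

No

OrderID=3: rows 1, 12, 15, 16 → Status = F30, F30, F30, F30 ✓
OrderID=5: rows 2, 7 → Status = F33, F33 ✓
OrderID=12: rows 3, 11 → Status = F45, F45 ✓
OrderID=9: rows 4, 8, 17 → Status = F65, F65, F65 ✓
OrderID=13: rows 5, 6, 9 → Status takes values {F43, F45, F73} — violation
OrderID=10: row 10 → Status = F90 ✓
OrderID=11: row 13 → Status = F73 ✓
OrderID=1: row 14 → Status = F30 ✓
Two rows agree on OrderID but differ on Status, so OrderID → Status does not hold.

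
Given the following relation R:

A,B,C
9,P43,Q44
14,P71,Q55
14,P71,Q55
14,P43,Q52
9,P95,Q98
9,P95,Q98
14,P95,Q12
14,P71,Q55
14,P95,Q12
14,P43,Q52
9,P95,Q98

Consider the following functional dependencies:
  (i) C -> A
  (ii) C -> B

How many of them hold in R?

(i) C -> A: every LHS value maps to a single RHS value — holds.
(ii) C -> B: every LHS value maps to a single RHS value — holds.
2 of the 2 dependencies hold.

2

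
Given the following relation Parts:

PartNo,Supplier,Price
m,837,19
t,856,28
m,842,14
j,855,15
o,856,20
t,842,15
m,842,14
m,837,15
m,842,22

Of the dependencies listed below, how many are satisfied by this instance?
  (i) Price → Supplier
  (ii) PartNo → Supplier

0

(i) Price → Supplier: Price=15: 3 rows → Supplier takes values {855, 842, 837} — violation — fails.
(ii) PartNo → Supplier: PartNo=m: 5 rows → Supplier takes values {837, 842} — violation; PartNo=t: 2 rows → Supplier takes values {856, 842} — violation — fails.
None of the 2 dependencies hold.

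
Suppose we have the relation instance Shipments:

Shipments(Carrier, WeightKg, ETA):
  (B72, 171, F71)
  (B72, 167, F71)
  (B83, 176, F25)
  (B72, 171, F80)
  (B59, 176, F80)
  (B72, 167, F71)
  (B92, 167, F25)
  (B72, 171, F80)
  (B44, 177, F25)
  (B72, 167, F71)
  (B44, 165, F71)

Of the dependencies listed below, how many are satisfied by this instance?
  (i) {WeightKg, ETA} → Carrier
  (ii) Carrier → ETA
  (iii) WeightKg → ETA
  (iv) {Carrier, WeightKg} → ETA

(i) {WeightKg, ETA} → Carrier: every LHS value maps to a single RHS value — holds.
(ii) Carrier → ETA: Carrier=B72: 6 rows → ETA takes values {F71, F80} — violation; Carrier=B44: 2 rows → ETA takes values {F25, F71} — violation — fails.
(iii) WeightKg → ETA: WeightKg=171: 3 rows → ETA takes values {F71, F80} — violation; WeightKg=167: 4 rows → ETA takes values {F71, F25} — violation; WeightKg=176: 2 rows → ETA takes values {F25, F80} — violation — fails.
(iv) {Carrier, WeightKg} → ETA: (Carrier=B72, WeightKg=171): 3 rows → ETA takes values {F71, F80} — violation — fails.
1 of the 4 dependencies holds.

1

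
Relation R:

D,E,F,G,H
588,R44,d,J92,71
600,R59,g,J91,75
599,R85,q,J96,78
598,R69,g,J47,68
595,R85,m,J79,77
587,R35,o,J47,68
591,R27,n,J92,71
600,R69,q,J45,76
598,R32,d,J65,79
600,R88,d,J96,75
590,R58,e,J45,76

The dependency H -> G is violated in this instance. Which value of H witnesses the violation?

75

H=71: 2 rows → G = J92, J92 ✓
H=75: 2 rows → G takes values {J91, J96} — violation
H=78: 1 row → G = J96 ✓
H=68: 2 rows → G = J47, J47 ✓
H=77: 1 row → G = J79 ✓
H=76: 2 rows → G = J45, J45 ✓
H=79: 1 row → G = J65 ✓
The only H value with inconsistent G is H=75.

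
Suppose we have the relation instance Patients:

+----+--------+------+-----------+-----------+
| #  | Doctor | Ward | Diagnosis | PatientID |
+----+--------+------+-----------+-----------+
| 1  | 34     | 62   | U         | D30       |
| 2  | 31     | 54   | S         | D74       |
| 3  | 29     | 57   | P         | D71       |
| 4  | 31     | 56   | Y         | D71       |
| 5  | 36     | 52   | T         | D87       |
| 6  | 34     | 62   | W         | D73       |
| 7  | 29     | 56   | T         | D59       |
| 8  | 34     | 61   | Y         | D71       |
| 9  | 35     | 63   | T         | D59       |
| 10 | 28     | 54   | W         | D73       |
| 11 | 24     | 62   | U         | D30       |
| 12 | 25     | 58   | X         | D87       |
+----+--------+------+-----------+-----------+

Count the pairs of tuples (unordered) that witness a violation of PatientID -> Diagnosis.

PatientID=D30: all 2 rows agree on Diagnosis — 0 pairs.
PatientID=D71: violating pairs (3,4), (3,8) — 2 pairs.
PatientID=D87: violating pairs (5,12) — 1 pair.
PatientID=D73: all 2 rows agree on Diagnosis — 0 pairs.
PatientID=D59: all 2 rows agree on Diagnosis — 0 pairs.

3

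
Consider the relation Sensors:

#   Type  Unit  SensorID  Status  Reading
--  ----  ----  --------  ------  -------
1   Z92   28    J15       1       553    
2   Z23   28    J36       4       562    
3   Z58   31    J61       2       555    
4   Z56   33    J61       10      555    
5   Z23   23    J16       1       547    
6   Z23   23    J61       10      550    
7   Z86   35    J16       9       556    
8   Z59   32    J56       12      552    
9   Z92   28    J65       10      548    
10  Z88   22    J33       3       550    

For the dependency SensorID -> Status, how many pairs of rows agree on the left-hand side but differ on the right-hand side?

3

SensorID=J61: violating pairs (3,4), (3,6) — 2 pairs.
SensorID=J16: violating pairs (5,7) — 1 pair.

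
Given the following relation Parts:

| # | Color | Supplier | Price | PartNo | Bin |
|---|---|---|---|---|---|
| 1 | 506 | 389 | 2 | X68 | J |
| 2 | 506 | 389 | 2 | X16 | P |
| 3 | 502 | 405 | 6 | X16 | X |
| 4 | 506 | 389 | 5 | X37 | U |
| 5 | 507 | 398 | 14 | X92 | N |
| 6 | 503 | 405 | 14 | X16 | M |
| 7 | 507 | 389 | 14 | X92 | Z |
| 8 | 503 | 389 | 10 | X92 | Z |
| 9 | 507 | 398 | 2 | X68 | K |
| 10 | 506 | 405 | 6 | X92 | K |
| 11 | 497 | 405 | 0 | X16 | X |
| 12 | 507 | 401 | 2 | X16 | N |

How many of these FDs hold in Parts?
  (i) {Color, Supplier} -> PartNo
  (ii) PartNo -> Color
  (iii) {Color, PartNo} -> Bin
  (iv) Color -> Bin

(i) {Color, Supplier} -> PartNo: (Color=506, Supplier=389): rows 1, 2, 4 → PartNo takes values {X68, X16, X37} — violation; (Color=507, Supplier=398): rows 5, 9 → PartNo takes values {X92, X68} — violation — fails.
(ii) PartNo -> Color: PartNo=X68: rows 1, 9 → Color takes values {506, 507} — violation; PartNo=X16: rows 2, 3, 6, 11, 12 → Color takes values {506, 502, 503, 497, 507} — violation; PartNo=X92: rows 5, 7, 8, 10 → Color takes values {507, 503, 506} — violation — fails.
(iii) {Color, PartNo} -> Bin: (Color=507, PartNo=X92): rows 5, 7 → Bin takes values {N, Z} — violation — fails.
(iv) Color -> Bin: Color=506: rows 1, 2, 4, 10 → Bin takes values {J, P, U, K} — violation; Color=507: rows 5, 7, 9, 12 → Bin takes values {N, Z, K} — violation; Color=503: rows 6, 8 → Bin takes values {M, Z} — violation — fails.
None of the 4 dependencies hold.

0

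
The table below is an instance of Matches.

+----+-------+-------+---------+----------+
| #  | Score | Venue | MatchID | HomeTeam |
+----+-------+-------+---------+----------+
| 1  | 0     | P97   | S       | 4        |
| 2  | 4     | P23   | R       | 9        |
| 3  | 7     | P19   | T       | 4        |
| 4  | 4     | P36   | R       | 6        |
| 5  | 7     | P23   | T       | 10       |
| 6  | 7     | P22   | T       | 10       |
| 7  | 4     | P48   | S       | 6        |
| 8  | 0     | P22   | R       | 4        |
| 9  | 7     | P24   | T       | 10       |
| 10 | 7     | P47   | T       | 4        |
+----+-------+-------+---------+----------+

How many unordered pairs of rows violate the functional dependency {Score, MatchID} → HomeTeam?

(Score=4, MatchID=R): violating pairs (2,4) — 1 pair.
(Score=7, MatchID=T): violating pairs (3,5), (3,6), (3,9), (5,10), (6,10), (9,10) — 6 pairs.

7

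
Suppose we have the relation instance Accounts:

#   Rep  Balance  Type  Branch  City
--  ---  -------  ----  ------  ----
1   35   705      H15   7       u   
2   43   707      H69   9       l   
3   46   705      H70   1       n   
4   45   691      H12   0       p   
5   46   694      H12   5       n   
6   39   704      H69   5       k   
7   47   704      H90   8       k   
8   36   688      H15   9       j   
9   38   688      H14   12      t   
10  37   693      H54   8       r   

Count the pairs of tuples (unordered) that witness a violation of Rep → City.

Rep=46: all 2 rows agree on City — 0 pairs.

0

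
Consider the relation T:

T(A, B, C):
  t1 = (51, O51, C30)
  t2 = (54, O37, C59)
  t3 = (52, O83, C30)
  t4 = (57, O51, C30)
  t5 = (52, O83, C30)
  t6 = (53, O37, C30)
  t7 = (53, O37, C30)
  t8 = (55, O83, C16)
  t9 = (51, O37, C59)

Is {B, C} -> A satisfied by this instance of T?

(B=O51, C=C30): rows 1, 4 → A takes values {51, 57} — violation
(B=O37, C=C59): rows 2, 9 → A takes values {54, 51} — violation
(B=O83, C=C30): rows 3, 5 → A = 52, 52 ✓
(B=O37, C=C30): rows 6, 7 → A = 53, 53 ✓
(B=O83, C=C16): row 8 → A = 55 ✓
Two rows agree on {B, C} but differ on A, so {B, C} -> A does not hold.

No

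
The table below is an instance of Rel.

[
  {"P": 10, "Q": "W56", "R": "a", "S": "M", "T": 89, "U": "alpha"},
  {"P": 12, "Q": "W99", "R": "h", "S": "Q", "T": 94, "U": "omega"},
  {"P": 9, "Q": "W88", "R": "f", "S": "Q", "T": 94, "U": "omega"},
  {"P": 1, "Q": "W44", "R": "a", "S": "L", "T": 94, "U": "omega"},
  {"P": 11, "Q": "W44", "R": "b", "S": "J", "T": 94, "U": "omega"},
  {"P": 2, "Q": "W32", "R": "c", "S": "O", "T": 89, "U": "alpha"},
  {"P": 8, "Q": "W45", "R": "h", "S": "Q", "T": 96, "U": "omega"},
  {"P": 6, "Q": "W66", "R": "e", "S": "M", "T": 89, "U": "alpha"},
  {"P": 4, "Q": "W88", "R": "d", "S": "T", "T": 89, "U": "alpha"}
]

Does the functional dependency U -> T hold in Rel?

U=alpha: 4 rows → T = 89, 89, 89, 89 ✓
U=omega: 5 rows → T takes values {94, 96} — violation
Two rows agree on U but differ on T, so U -> T does not hold.

No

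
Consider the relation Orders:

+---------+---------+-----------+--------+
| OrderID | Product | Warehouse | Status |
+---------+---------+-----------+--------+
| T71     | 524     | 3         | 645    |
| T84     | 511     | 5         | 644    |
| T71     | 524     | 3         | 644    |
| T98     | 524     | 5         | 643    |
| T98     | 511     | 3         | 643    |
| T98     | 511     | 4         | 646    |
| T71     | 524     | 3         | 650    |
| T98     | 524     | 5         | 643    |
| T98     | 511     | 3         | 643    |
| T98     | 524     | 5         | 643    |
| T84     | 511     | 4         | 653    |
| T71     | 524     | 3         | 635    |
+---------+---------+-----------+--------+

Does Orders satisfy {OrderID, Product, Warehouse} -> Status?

(OrderID=T71, Product=524, Warehouse=3): 4 rows → Status takes values {645, 644, 650, 635} — violation
(OrderID=T84, Product=511, Warehouse=5): 1 row → Status = 644 ✓
(OrderID=T98, Product=524, Warehouse=5): 3 rows → Status = 643, 643, 643 ✓
(OrderID=T98, Product=511, Warehouse=3): 2 rows → Status = 643, 643 ✓
(OrderID=T98, Product=511, Warehouse=4): 1 row → Status = 646 ✓
(OrderID=T84, Product=511, Warehouse=4): 1 row → Status = 653 ✓
Two rows agree on {OrderID, Product, Warehouse} but differ on Status, so {OrderID, Product, Warehouse} -> Status does not hold.

No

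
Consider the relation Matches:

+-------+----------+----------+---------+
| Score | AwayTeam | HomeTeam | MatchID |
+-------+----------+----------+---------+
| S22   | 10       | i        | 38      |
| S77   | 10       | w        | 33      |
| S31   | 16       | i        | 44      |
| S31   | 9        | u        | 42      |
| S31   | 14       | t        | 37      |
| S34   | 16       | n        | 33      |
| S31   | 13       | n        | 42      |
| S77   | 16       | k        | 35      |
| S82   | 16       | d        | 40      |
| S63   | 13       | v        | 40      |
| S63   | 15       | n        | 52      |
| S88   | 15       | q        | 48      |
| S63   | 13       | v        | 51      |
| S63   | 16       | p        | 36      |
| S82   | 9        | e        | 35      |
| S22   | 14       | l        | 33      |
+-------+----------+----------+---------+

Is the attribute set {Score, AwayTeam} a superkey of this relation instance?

No

Two distinct rows share (Score=S63, AwayTeam=13), so {Score, AwayTeam} does not determine every attribute — not a superkey.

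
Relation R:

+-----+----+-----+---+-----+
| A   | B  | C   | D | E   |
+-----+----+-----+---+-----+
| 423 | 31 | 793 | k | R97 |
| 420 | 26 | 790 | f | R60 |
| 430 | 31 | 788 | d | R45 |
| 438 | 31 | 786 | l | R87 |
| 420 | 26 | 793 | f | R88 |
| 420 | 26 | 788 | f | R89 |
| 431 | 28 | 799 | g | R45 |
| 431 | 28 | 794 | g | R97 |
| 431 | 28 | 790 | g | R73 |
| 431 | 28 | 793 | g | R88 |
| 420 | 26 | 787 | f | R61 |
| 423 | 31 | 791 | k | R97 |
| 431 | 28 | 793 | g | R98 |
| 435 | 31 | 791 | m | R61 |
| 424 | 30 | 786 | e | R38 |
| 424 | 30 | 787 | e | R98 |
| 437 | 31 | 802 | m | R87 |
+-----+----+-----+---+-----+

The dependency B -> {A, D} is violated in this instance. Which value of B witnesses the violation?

31

B=31: 6 rows → {A,D} takes values {(423, k), (430, d), (438, l), (435, m), (437, m)} — violation
B=26: 4 rows → {A,D} = (420, f), (420, f), (420, f), (420, f) ✓
B=28: 5 rows → {A,D} = (431, g), (431, g), (431, g), (431, g), (431, g) ✓
B=30: 2 rows → {A,D} = (424, e), (424, e) ✓
The only B value with inconsistent RHS is B=31.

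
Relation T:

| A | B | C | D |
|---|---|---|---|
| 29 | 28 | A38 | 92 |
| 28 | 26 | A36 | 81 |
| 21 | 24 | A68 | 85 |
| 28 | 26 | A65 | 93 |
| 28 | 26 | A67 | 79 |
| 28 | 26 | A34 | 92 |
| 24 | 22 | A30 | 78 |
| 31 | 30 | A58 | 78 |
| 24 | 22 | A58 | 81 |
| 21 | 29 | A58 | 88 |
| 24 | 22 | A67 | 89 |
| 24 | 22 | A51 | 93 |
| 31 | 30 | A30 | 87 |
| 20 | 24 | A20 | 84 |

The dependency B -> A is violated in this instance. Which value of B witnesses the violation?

24

B=28: 1 row → A = 29 ✓
B=26: 4 rows → A = 28, 28, 28, 28 ✓
B=24: 2 rows → A takes values {21, 20} — violation
B=22: 4 rows → A = 24, 24, 24, 24 ✓
B=30: 2 rows → A = 31, 31 ✓
B=29: 1 row → A = 21 ✓
The only B value with inconsistent A is B=24.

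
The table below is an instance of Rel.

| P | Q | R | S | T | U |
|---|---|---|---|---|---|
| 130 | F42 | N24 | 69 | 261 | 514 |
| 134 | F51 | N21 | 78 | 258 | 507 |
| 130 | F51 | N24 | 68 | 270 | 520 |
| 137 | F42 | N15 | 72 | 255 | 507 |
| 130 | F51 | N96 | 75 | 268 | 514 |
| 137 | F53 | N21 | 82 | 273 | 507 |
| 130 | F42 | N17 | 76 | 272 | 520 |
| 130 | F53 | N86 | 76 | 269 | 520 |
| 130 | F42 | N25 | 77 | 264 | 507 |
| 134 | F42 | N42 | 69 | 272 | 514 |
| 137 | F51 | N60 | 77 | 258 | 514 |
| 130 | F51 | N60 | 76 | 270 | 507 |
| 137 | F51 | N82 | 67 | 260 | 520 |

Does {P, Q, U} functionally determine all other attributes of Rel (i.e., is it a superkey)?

All 13 rows have distinct {P, Q, U} values, so {P, Q, U} → (all attributes) holds and {P, Q, U} is a superkey.

Yes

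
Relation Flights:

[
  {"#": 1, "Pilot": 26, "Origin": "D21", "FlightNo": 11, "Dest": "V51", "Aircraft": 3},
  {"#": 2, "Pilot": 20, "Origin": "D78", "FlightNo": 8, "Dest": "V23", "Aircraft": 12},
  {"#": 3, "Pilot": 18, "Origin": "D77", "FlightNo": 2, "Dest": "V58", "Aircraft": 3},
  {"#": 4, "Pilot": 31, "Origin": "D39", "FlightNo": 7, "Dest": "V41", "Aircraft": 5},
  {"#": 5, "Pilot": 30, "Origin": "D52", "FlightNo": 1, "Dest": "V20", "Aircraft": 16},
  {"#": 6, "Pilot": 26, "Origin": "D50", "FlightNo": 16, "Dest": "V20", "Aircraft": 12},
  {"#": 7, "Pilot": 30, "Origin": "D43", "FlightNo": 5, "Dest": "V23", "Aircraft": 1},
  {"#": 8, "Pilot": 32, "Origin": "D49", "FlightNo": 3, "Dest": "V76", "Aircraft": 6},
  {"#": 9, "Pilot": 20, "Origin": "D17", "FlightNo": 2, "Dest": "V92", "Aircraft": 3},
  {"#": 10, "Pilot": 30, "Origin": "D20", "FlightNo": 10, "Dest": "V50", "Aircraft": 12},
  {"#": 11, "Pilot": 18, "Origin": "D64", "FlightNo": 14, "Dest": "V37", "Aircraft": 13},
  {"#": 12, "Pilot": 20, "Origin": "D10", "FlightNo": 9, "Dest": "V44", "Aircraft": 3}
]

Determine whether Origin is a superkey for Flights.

Yes

All 12 rows have distinct Origin values, so Origin → (all attributes) holds and Origin is a superkey.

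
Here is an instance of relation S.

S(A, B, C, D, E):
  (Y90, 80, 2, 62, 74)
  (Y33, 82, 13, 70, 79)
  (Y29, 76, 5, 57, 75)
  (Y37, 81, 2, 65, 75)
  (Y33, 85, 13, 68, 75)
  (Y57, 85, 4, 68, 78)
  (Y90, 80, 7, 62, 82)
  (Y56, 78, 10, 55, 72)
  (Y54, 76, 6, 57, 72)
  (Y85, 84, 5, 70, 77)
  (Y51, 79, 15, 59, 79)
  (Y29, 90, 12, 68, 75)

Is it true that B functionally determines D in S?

Yes

B=80: 2 rows → D = 62, 62 ✓
B=82: 1 row → D = 70 ✓
B=76: 2 rows → D = 57, 57 ✓
B=81: 1 row → D = 65 ✓
B=85: 2 rows → D = 68, 68 ✓
B=78: 1 row → D = 55 ✓
B=84: 1 row → D = 70 ✓
B=79: 1 row → D = 59 ✓
B=90: 1 row → D = 68 ✓
Every B value is associated with a single D value, so B -> D holds.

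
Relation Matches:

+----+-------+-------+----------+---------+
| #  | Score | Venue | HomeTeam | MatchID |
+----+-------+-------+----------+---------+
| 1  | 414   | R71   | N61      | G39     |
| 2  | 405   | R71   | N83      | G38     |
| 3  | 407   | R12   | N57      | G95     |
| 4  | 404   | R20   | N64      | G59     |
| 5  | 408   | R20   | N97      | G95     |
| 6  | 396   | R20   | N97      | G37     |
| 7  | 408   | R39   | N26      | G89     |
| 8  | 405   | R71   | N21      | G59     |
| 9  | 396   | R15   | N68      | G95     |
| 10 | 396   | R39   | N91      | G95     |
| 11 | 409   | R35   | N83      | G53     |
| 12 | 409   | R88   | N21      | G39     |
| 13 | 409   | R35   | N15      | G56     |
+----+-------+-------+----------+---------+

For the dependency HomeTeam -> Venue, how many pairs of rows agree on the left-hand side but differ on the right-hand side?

2

HomeTeam=N83: violating pairs (2,11) — 1 pair.
HomeTeam=N97: all 2 rows agree on Venue — 0 pairs.
HomeTeam=N21: violating pairs (8,12) — 1 pair.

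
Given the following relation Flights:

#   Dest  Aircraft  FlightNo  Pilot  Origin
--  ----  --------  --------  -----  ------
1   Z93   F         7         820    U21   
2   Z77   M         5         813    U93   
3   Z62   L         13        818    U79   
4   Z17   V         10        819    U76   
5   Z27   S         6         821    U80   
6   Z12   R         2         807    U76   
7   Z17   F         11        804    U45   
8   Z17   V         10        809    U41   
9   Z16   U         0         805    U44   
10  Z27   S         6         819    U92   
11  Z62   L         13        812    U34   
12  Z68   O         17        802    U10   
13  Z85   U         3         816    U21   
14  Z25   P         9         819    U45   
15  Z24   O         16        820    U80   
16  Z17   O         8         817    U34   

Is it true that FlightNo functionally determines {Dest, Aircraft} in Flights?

Yes

FlightNo=7: row 1 → {Dest,Aircraft} = (Z93, F) ✓
FlightNo=5: row 2 → {Dest,Aircraft} = (Z77, M) ✓
FlightNo=13: rows 3, 11 → {Dest,Aircraft} = (Z62, L), (Z62, L) ✓
FlightNo=10: rows 4, 8 → {Dest,Aircraft} = (Z17, V), (Z17, V) ✓
FlightNo=6: rows 5, 10 → {Dest,Aircraft} = (Z27, S), (Z27, S) ✓
FlightNo=2: row 6 → {Dest,Aircraft} = (Z12, R) ✓
FlightNo=11: row 7 → {Dest,Aircraft} = (Z17, F) ✓
FlightNo=0: row 9 → {Dest,Aircraft} = (Z16, U) ✓
FlightNo=17: row 12 → {Dest,Aircraft} = (Z68, O) ✓
FlightNo=3: row 13 → {Dest,Aircraft} = (Z85, U) ✓
FlightNo=9: row 14 → {Dest,Aircraft} = (Z25, P) ✓
FlightNo=16: row 15 → {Dest,Aircraft} = (Z24, O) ✓
FlightNo=8: row 16 → {Dest,Aircraft} = (Z17, O) ✓
Every FlightNo value is associated with a single {Dest, Aircraft} value, so FlightNo -> {Dest, Aircraft} holds.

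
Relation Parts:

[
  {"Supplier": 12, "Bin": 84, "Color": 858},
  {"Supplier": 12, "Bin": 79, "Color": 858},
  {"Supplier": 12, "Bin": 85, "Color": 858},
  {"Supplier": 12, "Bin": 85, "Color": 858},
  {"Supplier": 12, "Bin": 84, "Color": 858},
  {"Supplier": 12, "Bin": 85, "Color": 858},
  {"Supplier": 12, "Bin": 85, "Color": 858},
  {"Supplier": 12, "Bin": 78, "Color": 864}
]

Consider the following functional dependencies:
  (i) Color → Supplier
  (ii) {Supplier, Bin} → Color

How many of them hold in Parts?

2

(i) Color → Supplier: every LHS value maps to a single RHS value — holds.
(ii) {Supplier, Bin} → Color: every LHS value maps to a single RHS value — holds.
2 of the 2 dependencies hold.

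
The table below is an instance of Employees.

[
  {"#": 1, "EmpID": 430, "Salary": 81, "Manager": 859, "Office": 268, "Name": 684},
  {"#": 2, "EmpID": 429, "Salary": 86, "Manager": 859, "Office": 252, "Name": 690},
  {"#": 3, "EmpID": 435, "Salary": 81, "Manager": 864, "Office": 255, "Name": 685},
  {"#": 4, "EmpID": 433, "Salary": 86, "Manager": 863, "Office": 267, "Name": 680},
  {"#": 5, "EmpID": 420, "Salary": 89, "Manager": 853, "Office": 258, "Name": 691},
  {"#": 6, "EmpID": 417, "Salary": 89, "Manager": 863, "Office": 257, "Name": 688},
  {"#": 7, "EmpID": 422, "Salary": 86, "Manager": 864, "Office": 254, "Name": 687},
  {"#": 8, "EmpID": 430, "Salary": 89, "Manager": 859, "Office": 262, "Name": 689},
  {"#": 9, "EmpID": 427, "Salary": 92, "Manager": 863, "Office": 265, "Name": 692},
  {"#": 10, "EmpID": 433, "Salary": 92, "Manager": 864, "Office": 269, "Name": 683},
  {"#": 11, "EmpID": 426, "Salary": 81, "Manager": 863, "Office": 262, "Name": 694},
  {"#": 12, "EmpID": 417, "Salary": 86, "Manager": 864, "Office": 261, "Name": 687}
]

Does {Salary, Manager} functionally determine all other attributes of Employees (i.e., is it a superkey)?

No

Rows 7 and 12 have the same {Salary, Manager} value (Salary=86, Manager=864) but are distinct tuples, so {Salary, Manager} does not determine every attribute — not a superkey.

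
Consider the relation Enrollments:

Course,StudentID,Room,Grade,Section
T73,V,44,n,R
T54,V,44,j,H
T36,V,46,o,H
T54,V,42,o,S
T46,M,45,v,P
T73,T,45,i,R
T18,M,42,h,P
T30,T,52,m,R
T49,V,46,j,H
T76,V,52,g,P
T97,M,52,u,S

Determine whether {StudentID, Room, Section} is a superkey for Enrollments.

No

Two distinct rows share (StudentID=V, Room=46, Section=H), so {StudentID, Room, Section} does not determine every attribute — not a superkey.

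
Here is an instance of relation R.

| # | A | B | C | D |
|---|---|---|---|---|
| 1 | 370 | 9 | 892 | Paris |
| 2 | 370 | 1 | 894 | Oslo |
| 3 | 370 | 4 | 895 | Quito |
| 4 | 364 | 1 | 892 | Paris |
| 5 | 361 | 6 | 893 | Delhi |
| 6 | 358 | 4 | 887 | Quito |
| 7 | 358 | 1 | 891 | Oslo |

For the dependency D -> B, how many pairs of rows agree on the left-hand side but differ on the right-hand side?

1

D=Paris: violating pairs (1,4) — 1 pair.
D=Oslo: all 2 rows agree on B — 0 pairs.
D=Quito: all 2 rows agree on B — 0 pairs.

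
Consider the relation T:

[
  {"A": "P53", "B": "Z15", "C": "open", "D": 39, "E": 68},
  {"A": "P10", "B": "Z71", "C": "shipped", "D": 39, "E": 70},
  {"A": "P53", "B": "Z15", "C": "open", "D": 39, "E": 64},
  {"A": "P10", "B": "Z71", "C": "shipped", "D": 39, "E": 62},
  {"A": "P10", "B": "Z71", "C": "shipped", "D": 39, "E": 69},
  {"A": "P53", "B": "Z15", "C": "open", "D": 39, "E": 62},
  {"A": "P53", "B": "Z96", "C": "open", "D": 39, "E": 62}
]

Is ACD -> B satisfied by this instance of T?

(A=P53, C=open, D=39): 4 rows → B takes values {Z15, Z96} — violation
(A=P10, C=shipped, D=39): 3 rows → B = Z71, Z71, Z71 ✓
Two rows agree on ACD but differ on B, so ACD -> B does not hold.

No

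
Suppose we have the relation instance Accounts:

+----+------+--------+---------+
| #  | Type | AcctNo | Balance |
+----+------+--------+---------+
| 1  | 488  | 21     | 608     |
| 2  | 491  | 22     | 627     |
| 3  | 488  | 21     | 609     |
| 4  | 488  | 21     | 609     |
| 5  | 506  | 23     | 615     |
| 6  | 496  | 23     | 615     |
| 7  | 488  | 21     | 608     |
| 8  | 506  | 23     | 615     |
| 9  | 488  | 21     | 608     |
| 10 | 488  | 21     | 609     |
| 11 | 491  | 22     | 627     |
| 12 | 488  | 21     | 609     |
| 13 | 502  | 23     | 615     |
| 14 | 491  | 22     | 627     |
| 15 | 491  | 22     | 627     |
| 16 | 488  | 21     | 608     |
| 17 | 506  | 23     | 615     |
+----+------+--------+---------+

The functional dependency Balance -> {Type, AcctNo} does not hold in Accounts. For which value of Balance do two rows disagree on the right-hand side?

615

Balance=608: rows 1, 7, 9, 16 → {Type,AcctNo} = (488, 21), (488, 21), (488, 21), (488, 21) ✓
Balance=627: rows 2, 11, 14, 15 → {Type,AcctNo} = (491, 22), (491, 22), (491, 22), (491, 22) ✓
Balance=609: rows 3, 4, 10, 12 → {Type,AcctNo} = (488, 21), (488, 21), (488, 21), (488, 21) ✓
Balance=615: rows 5, 6, 8, 13, 17 → {Type,AcctNo} takes values {(506, 23), (496, 23), (502, 23)} — violation
The only Balance value with inconsistent RHS is Balance=615.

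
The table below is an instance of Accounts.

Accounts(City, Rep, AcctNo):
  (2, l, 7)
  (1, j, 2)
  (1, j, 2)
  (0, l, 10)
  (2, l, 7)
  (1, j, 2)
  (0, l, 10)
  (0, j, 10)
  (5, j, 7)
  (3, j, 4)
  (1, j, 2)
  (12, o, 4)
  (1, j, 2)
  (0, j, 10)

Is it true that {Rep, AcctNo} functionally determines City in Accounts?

Yes

(Rep=l, AcctNo=7): 2 rows → City = 2, 2 ✓
(Rep=j, AcctNo=2): 5 rows → City = 1, 1, 1, 1, 1 ✓
(Rep=l, AcctNo=10): 2 rows → City = 0, 0 ✓
(Rep=j, AcctNo=10): 2 rows → City = 0, 0 ✓
(Rep=j, AcctNo=7): 1 row → City = 5 ✓
(Rep=j, AcctNo=4): 1 row → City = 3 ✓
(Rep=o, AcctNo=4): 1 row → City = 12 ✓
Every {Rep, AcctNo} value is associated with a single City value, so {Rep, AcctNo} → City holds.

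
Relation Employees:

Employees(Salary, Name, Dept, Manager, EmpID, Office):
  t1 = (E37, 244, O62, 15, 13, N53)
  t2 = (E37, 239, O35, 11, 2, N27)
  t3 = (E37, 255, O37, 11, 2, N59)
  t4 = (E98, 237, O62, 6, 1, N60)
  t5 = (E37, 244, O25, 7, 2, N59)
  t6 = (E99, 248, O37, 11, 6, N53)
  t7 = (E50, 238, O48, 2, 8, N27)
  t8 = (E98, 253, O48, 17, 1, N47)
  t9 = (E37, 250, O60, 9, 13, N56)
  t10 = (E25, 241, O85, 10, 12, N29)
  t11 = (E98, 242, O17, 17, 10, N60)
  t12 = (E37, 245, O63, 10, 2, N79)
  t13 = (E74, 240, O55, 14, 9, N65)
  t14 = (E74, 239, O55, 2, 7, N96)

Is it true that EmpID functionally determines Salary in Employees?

EmpID=13: rows 1, 9 → Salary = E37, E37 ✓
EmpID=2: rows 2, 3, 5, 12 → Salary = E37, E37, E37, E37 ✓
EmpID=1: rows 4, 8 → Salary = E98, E98 ✓
EmpID=6: row 6 → Salary = E99 ✓
EmpID=8: row 7 → Salary = E50 ✓
EmpID=12: row 10 → Salary = E25 ✓
EmpID=10: row 11 → Salary = E98 ✓
EmpID=9: row 13 → Salary = E74 ✓
EmpID=7: row 14 → Salary = E74 ✓
Every EmpID value is associated with a single Salary value, so EmpID -> Salary holds.

Yes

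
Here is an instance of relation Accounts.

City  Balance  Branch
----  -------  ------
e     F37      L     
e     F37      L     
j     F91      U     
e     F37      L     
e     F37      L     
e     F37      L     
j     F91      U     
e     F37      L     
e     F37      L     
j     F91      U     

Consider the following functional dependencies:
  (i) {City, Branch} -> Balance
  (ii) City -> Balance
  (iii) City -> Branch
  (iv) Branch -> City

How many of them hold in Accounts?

(i) {City, Branch} -> Balance: every LHS value maps to a single RHS value — holds.
(ii) City -> Balance: every LHS value maps to a single RHS value — holds.
(iii) City -> Branch: every LHS value maps to a single RHS value — holds.
(iv) Branch -> City: every LHS value maps to a single RHS value — holds.
4 of the 4 dependencies hold.

4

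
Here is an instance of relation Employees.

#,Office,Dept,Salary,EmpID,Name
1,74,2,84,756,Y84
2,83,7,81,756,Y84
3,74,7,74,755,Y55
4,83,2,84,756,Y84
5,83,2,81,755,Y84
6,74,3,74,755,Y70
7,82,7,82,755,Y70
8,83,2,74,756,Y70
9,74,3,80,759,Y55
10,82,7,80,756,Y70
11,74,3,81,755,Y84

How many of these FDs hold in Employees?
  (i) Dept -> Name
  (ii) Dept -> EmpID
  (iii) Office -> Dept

0

(i) Dept -> Name: Dept=2: rows 1, 4, 5, 8 → Name takes values {Y84, Y70} — violation; Dept=7: rows 2, 3, 7, 10 → Name takes values {Y84, Y55, Y70} — violation; Dept=3: rows 6, 9, 11 → Name takes values {Y70, Y55, Y84} — violation — fails.
(ii) Dept -> EmpID: Dept=2: rows 1, 4, 5, 8 → EmpID takes values {756, 755} — violation; Dept=7: rows 2, 3, 7, 10 → EmpID takes values {756, 755} — violation; Dept=3: rows 6, 9, 11 → EmpID takes values {755, 759} — violation — fails.
(iii) Office -> Dept: Office=74: rows 1, 3, 6, 9, 11 → Dept takes values {2, 7, 3} — violation; Office=83: rows 2, 4, 5, 8 → Dept takes values {7, 2} — violation — fails.
None of the 3 dependencies hold.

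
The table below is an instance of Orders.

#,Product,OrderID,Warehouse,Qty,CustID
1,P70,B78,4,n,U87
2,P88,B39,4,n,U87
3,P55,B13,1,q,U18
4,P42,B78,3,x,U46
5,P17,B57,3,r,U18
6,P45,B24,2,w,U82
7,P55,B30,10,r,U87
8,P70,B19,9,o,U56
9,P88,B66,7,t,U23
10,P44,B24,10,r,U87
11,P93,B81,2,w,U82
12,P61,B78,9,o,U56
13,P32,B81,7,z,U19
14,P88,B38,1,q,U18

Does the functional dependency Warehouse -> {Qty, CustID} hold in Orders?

No

Warehouse=4: rows 1, 2 → {Qty,CustID} = (n, U87), (n, U87) ✓
Warehouse=1: rows 3, 14 → {Qty,CustID} = (q, U18), (q, U18) ✓
Warehouse=3: rows 4, 5 → {Qty,CustID} takes values {(x, U46), (r, U18)} — violation
Warehouse=2: rows 6, 11 → {Qty,CustID} = (w, U82), (w, U82) ✓
Warehouse=10: rows 7, 10 → {Qty,CustID} = (r, U87), (r, U87) ✓
Warehouse=9: rows 8, 12 → {Qty,CustID} = (o, U56), (o, U56) ✓
Warehouse=7: rows 9, 13 → {Qty,CustID} takes values {(t, U23), (z, U19)} — violation
Two rows agree on Warehouse but differ on {Qty, CustID}, so Warehouse -> {Qty, CustID} does not hold.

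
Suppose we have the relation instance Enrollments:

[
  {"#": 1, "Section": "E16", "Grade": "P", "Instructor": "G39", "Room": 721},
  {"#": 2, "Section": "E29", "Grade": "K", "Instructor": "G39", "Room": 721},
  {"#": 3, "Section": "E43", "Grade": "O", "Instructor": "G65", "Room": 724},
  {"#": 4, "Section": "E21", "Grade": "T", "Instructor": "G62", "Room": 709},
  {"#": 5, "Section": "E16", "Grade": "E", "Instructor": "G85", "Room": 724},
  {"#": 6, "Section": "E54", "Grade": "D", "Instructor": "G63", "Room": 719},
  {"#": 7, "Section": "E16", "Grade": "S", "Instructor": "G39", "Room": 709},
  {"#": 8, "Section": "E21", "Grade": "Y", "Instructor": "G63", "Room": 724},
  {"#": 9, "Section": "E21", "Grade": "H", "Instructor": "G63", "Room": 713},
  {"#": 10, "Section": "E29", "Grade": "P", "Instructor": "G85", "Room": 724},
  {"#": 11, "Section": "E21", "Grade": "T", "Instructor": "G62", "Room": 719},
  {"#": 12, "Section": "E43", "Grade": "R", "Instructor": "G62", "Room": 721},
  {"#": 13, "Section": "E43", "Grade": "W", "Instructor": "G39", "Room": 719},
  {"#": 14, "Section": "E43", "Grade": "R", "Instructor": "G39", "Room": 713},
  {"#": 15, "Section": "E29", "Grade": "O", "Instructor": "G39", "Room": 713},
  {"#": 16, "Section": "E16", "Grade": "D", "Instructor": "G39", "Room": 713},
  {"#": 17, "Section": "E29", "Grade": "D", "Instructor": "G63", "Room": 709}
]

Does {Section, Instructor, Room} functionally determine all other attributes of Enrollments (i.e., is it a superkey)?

Yes

All 17 rows have distinct {Section, Instructor, Room} values, so {Section, Instructor, Room} → (all attributes) holds and {Section, Instructor, Room} is a superkey.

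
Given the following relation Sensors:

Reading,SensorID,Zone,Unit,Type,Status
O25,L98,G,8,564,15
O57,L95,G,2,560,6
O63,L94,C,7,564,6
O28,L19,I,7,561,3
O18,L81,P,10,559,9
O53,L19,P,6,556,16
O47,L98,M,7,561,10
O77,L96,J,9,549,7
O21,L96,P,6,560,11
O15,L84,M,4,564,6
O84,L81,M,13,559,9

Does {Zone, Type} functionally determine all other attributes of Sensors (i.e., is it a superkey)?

Yes

All 11 rows have distinct {Zone, Type} values, so {Zone, Type} → (all attributes) holds and {Zone, Type} is a superkey.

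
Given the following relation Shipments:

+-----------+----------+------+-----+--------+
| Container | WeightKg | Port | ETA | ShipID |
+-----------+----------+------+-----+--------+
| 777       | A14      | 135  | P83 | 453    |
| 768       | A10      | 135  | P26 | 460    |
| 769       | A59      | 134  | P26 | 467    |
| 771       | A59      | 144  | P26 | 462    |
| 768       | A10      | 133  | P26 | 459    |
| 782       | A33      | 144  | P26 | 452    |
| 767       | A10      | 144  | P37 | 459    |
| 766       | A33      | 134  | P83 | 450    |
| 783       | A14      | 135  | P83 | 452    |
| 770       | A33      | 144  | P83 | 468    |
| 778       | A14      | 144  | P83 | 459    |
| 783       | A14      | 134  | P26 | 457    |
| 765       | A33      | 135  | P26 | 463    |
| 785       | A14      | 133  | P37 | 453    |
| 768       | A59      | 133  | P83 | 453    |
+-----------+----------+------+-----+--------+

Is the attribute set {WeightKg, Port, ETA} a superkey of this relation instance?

Two distinct rows share (WeightKg=A14, Port=135, ETA=P83), so {WeightKg, Port, ETA} does not determine every attribute — not a superkey.

No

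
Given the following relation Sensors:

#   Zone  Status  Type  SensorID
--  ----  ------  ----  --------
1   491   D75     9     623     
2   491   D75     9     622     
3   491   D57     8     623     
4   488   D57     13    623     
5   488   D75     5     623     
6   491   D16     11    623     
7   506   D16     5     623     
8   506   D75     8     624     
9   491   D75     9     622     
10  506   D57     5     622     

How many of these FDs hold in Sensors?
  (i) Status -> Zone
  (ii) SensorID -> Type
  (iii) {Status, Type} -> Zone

(i) Status -> Zone: Status=D75: rows 1, 2, 5, 8, 9 → Zone takes values {491, 488, 506} — violation; Status=D57: rows 3, 4, 10 → Zone takes values {491, 488, 506} — violation; Status=D16: rows 6, 7 → Zone takes values {491, 506} — violation — fails.
(ii) SensorID -> Type: SensorID=623: rows 1, 3, 4, 5, 6, 7 → Type takes values {9, 8, 13, 5, 11} — violation; SensorID=622: rows 2, 9, 10 → Type takes values {9, 5} — violation — fails.
(iii) {Status, Type} -> Zone: every LHS value maps to a single RHS value — holds.
1 of the 3 dependencies holds.

1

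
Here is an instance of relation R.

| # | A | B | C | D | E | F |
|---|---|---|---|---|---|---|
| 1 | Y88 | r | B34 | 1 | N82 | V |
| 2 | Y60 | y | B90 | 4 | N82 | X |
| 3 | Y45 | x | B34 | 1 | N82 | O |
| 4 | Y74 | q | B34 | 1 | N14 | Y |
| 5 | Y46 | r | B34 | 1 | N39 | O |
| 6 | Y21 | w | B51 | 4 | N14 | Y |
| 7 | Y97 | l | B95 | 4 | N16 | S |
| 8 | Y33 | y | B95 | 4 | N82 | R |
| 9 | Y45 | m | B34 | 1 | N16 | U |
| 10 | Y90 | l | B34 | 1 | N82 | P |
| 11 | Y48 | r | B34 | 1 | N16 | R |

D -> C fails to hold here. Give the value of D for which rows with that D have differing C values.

4

D=1: rows 1, 3, 4, 5, 9, 10, 11 → C = B34, B34, B34, B34, B34, B34, B34 ✓
D=4: rows 2, 6, 7, 8 → C takes values {B90, B51, B95} — violation
The only D value with inconsistent C is D=4.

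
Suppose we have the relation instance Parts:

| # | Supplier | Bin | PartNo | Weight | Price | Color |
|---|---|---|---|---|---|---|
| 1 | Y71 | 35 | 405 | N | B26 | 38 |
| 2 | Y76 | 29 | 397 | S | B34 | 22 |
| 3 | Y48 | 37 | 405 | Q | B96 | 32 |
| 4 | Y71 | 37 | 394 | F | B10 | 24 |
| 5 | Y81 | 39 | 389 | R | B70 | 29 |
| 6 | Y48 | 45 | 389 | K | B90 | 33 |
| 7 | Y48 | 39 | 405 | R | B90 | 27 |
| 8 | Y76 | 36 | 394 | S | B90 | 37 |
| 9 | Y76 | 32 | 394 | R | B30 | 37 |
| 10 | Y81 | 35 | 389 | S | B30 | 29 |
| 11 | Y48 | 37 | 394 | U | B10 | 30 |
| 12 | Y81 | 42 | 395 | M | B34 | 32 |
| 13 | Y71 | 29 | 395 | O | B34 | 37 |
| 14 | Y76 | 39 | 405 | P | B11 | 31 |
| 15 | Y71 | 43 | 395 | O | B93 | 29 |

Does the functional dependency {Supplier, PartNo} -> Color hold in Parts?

No

(Supplier=Y71, PartNo=405): row 1 → Color = 38 ✓
(Supplier=Y76, PartNo=397): row 2 → Color = 22 ✓
(Supplier=Y48, PartNo=405): rows 3, 7 → Color takes values {32, 27} — violation
(Supplier=Y71, PartNo=394): row 4 → Color = 24 ✓
(Supplier=Y81, PartNo=389): rows 5, 10 → Color = 29, 29 ✓
(Supplier=Y48, PartNo=389): row 6 → Color = 33 ✓
(Supplier=Y76, PartNo=394): rows 8, 9 → Color = 37, 37 ✓
(Supplier=Y48, PartNo=394): row 11 → Color = 30 ✓
(Supplier=Y81, PartNo=395): row 12 → Color = 32 ✓
(Supplier=Y71, PartNo=395): rows 13, 15 → Color takes values {37, 29} — violation
(Supplier=Y76, PartNo=405): row 14 → Color = 31 ✓
Two rows agree on {Supplier, PartNo} but differ on Color, so {Supplier, PartNo} -> Color does not hold.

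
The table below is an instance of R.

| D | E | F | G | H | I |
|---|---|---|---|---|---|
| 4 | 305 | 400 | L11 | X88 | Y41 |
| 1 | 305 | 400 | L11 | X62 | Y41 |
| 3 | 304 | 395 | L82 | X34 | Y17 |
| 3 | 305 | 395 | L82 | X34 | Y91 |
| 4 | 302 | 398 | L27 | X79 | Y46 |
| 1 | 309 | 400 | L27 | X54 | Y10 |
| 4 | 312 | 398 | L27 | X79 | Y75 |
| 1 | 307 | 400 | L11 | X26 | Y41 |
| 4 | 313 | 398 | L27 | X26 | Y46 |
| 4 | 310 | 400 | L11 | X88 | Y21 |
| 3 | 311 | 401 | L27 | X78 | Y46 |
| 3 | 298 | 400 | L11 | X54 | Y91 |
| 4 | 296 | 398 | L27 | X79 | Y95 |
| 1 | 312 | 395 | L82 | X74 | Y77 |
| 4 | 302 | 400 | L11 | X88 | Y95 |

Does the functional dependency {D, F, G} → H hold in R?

No

(D=4, F=400, G=L11): 3 rows → H = X88, X88, X88 ✓
(D=1, F=400, G=L11): 2 rows → H takes values {X62, X26} — violation
(D=3, F=395, G=L82): 2 rows → H = X34, X34 ✓
(D=4, F=398, G=L27): 4 rows → H takes values {X79, X26} — violation
(D=1, F=400, G=L27): 1 row → H = X54 ✓
(D=3, F=401, G=L27): 1 row → H = X78 ✓
(D=3, F=400, G=L11): 1 row → H = X54 ✓
(D=1, F=395, G=L82): 1 row → H = X74 ✓
Two rows agree on {D, F, G} but differ on H, so {D, F, G} → H does not hold.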